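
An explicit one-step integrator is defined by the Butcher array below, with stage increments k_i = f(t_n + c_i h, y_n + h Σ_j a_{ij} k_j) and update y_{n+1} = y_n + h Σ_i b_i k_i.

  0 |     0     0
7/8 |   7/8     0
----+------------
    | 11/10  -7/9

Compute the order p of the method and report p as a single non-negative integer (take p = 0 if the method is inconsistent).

0

b = (11/10, -7/9)
c = (0, 7/8)
Σ b_i: 11/10·1 + (-7/9)·1 = 29/90 ≠ 1 ⇒ order 0.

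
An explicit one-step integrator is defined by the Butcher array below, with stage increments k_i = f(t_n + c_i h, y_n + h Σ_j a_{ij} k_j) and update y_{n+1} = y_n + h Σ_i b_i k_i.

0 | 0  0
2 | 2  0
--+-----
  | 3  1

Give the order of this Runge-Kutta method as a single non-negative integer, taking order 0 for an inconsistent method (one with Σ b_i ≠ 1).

b = (3, 1)
c = (0, 2)
Σ b_i: 3·1 + 1·1 = 4 ≠ 1 ⇒ order 0.

0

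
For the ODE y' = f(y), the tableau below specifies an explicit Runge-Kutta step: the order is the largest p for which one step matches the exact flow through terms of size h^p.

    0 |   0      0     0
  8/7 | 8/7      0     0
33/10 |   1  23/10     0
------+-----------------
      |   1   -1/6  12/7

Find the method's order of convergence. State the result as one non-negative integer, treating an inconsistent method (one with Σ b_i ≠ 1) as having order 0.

b = (1, -1/6, 12/7)
c = (0, 8/7, 33/10)
Ac = (0, 0, 92/35)
Σ b_i: 1·1 + (-1/6)·1 + 12/7·1 = 107/42 ≠ 1 ⇒ order 0.

0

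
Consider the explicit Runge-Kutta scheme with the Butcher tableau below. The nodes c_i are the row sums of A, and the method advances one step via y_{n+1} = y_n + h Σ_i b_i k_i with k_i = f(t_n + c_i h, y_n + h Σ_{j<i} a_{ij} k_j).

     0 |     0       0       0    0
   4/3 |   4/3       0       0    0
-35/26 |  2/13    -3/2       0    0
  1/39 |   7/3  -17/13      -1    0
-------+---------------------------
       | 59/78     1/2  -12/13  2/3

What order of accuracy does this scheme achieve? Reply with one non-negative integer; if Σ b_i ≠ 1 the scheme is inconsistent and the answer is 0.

b = (59/78, 1/2, -12/13, 2/3)
c = (0, 4/3, -35/26, 1/39)
Ac = (0, 0, -2, -31/78)
Σ b_i: 59/78·1 + 1/2·1 + (-12/13)·1 + 2/3·1 = 1 ✓
b·c: 1/2·4/3 + (-12/13)·(-35/26) + 2/3·1/39 = 2930/1521 ≠ 1/2 ⇒ order 1.

1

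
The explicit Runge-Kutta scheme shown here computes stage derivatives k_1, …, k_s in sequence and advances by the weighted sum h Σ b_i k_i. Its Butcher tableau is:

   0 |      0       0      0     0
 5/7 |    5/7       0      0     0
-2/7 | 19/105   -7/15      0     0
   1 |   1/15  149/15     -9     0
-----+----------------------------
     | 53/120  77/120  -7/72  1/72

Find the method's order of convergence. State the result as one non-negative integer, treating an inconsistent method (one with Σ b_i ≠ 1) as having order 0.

b = (53/120, 77/120, -7/72, 1/72)
c = (0, 5/7, -2/7, 1)
Ac = (0, 0, -1/3, 29/3)
Σ b_i: 53/120·1 + 77/120·1 + (-7/72)·1 + 1/72·1 = 1 ✓
b·c: 77/120·5/7 + (-7/72)·(-2/7) + 1/72·1 = 1/2 ✓
b·c²: 77/120·25/49 + (-7/72)·4/49 + 1/72·1 = 1/3 ✓
b·Ac: (-7/72)·(-1/3) + 1/72·29/3 = 1/6 ✓
b·c³: 77/120·125/343 + (-7/72)·(-8/343) + 1/72·1 = 1/4 ✓
b·(c∘Ac): (-7/72)·2/21 + 1/72·29/3 = 1/8 ✓
b·Ac²: (-7/72)·(-5/21) + 1/72·13/3 = 1/12 ✓
b·A²c: 1/72·3 = 1/24 ✓; 4 stages ⇒ order 4.

4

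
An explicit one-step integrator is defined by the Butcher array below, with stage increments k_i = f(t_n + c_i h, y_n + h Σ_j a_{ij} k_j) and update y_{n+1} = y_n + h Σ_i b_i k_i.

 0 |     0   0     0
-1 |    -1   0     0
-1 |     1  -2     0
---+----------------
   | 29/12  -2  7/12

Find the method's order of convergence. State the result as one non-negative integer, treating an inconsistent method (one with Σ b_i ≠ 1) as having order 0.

b = (29/12, -2, 7/12)
c = (0, -1, -1)
Ac = (0, 0, 2)
Σ b_i: 29/12·1 + (-2)·1 + 7/12·1 = 1 ✓
b·c: (-2)·(-1) + 7/12·(-1) = 17/12 ≠ 1/2 ⇒ order 1.

1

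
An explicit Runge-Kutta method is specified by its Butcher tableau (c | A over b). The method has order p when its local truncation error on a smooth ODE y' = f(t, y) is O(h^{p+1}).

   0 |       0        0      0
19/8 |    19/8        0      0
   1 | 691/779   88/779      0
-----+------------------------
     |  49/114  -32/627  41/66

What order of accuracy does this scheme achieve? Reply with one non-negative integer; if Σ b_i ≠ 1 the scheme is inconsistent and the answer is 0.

b = (49/114, -32/627, 41/66)
c = (0, 19/8, 1)
Ac = (0, 0, 11/41)
Σ b_i: 49/114·1 + (-32/627)·1 + 41/66·1 = 1 ✓
b·c: (-32/627)·19/8 + 41/66·1 = 1/2 ✓
b·c²: (-32/627)·361/64 + 41/66·1 = 1/3 ✓
b·Ac: 41/66·11/41 = 1/6 ✓; 3 stages ⇒ order 3.

3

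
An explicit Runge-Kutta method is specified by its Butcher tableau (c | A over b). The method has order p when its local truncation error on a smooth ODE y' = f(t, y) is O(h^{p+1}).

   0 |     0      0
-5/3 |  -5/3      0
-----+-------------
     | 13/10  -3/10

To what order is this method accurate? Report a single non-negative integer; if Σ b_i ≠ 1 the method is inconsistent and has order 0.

2

b = (13/10, -3/10)
c = (0, -5/3)
Σ b_i: 13/10·1 + (-3/10)·1 = 1 ✓
b·c: (-3/10)·(-5/3) = 1/2 ✓; 2 stages ⇒ order 2.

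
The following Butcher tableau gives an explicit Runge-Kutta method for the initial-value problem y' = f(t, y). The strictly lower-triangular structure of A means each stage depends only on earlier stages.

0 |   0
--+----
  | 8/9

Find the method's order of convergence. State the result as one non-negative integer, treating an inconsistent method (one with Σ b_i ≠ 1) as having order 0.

b = (8/9)
c = (0)
Σ b_i: 8/9·1 = 8/9 ≠ 1 ⇒ order 0.

0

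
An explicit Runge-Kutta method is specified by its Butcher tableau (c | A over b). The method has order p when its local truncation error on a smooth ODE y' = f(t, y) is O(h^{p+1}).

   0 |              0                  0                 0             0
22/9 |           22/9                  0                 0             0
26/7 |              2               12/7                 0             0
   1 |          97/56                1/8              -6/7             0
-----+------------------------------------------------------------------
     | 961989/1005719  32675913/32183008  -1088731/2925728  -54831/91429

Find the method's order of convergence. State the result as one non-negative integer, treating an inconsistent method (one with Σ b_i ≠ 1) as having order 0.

b = (961989/1005719, 32675913/32183008, -1088731/2925728, -54831/91429)
c = (0, 22/9, 26/7, 1)
Ac = (0, 0, 88/21, -5077/1764)
Σ b_i: 961989/1005719·1 + 32675913/32183008·1 + (-1088731/2925728)·1 + (-54831/91429)·1 = 1 ✓
b·c: 32675913/32183008·22/9 + (-1088731/2925728)·26/7 + (-54831/91429)·1 = 1/2 ✓
b·c²: 32675913/32183008·484/81 + (-1088731/2925728)·676/49 + (-54831/91429)·1 = 1/3 ✓
b·Ac: (-1088731/2925728)·88/21 + (-54831/91429)·(-5077/1764) = 1/6 ✓
b·c³: 32675913/32183008·10648/729 + (-1088731/2925728)·17576/343 + (-54831/91429)·1 = -6430877/1329237 ≠ 1/4 ⇒ order 3.
b·(c∘Ac): (-1088731/2925728)·2288/147 + (-54831/91429)·(-5077/1764) = -1486971/365716 ≠ 1/8
b·Ac²: (-1088731/2925728)·1936/189 + (-54831/91429)·(-615569/55566) = 3764261/1329237 ≠ 1/12
b·A²c: (-54831/91429)·(-176/49) = 196944/91429 ≠ 1/24

3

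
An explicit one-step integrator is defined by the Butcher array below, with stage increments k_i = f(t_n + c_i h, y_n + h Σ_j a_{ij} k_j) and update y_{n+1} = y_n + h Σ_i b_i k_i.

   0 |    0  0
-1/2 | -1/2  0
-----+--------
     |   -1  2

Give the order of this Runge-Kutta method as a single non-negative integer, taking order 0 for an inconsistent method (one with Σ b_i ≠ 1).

1

b = (-1, 2)
c = (0, -1/2)
Σ b_i: (-1)·1 + 2·1 = 1 ✓
b·c: 2·(-1/2) = -1 ≠ 1/2 ⇒ order 1.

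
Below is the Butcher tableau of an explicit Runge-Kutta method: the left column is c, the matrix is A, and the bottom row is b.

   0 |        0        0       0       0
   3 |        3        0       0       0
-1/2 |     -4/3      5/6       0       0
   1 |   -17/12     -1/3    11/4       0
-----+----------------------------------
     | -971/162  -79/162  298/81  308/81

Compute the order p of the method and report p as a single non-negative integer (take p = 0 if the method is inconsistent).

b = (-971/162, -79/162, 298/81, 308/81)
c = (0, 3, -1/2, 1)
Ac = (0, 0, 5/2, -19/8)
Σ b_i: (-971/162)·1 + (-79/162)·1 + 298/81·1 + 308/81·1 = 1 ✓
b·c: (-79/162)·3 + 298/81·(-1/2) + 308/81·1 = 1/2 ✓
b·c²: (-79/162)·9 + 298/81·1/4 + 308/81·1 = 1/3 ✓
b·Ac: 298/81·5/2 + 308/81·(-19/8) = 1/6 ✓
b·c³: (-79/162)·27 + 298/81·(-1/8) + 308/81·1 = -1061/108 ≠ 1/4 ⇒ order 3.
b·(c∘Ac): 298/81·(-5/4) + 308/81·(-19/8) = -368/27 ≠ 1/8
b·Ac²: 298/81·15/2 + 308/81·(-37/16) = 6091/324 ≠ 1/12
b·A²c: 308/81·55/8 = 4235/162 ≠ 1/24

3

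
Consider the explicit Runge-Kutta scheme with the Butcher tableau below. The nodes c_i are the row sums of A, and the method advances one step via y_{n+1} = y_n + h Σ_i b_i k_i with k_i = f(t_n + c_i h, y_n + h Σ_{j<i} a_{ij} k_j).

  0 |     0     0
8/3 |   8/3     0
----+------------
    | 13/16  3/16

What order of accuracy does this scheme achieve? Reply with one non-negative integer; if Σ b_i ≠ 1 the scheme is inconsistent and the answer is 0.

2

b = (13/16, 3/16)
c = (0, 8/3)
Σ b_i: 13/16·1 + 3/16·1 = 1 ✓
b·c: 3/16·8/3 = 1/2 ✓; 2 stages ⇒ order 2.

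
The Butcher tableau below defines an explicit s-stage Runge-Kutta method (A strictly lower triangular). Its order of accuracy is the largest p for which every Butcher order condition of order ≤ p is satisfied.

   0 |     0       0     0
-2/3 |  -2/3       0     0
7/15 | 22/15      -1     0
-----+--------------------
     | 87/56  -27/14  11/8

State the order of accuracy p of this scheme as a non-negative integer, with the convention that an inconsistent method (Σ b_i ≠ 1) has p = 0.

b = (87/56, -27/14, 11/8)
c = (0, -2/3, 7/15)
Ac = (0, 0, 2/3)
Σ b_i: 87/56·1 + (-27/14)·1 + 11/8·1 = 1 ✓
b·c: (-27/14)·(-2/3) + 11/8·7/15 = 1619/840 ≠ 1/2 ⇒ order 1.

1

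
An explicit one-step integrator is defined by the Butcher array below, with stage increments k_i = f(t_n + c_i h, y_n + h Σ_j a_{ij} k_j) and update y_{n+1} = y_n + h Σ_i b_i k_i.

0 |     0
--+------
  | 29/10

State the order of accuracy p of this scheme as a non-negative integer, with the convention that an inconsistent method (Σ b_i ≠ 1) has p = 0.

b = (29/10)
c = (0)
Σ b_i: 29/10·1 = 29/10 ≠ 1 ⇒ order 0.

0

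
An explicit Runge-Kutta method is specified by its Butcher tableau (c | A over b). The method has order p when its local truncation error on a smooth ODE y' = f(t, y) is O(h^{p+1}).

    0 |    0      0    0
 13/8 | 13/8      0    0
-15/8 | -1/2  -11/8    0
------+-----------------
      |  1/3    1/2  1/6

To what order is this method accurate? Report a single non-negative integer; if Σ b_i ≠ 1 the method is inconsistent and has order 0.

b = (1/3, 1/2, 1/6)
c = (0, 13/8, -15/8)
Ac = (0, 0, -143/64)
Σ b_i: 1/3·1 + 1/2·1 + 1/6·1 = 1 ✓
b·c: 1/2·13/8 + 1/6·(-15/8) = 1/2 ✓
b·c²: 1/2·169/64 + 1/6·225/64 = 61/32 ≠ 1/3 ⇒ order 2.
b·Ac: 1/6·(-143/64) = -143/384 ≠ 1/6

2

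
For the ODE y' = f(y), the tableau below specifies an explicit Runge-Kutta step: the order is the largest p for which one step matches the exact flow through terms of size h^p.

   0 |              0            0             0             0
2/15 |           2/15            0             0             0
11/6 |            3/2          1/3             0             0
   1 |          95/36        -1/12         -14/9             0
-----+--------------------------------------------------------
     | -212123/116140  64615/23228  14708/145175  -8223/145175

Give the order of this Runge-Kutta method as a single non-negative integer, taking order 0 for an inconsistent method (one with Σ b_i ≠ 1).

b = (-212123/116140, 64615/23228, 14708/145175, -8223/145175)
c = (0, 2/15, 11/6, 1)
Ac = (0, 0, 2/45, -773/270)
Σ b_i: (-212123/116140)·1 + 64615/23228·1 + 14708/145175·1 + (-8223/145175)·1 = 1 ✓
b·c: 64615/23228·2/15 + 14708/145175·11/6 + (-8223/145175)·1 = 1/2 ✓
b·c²: 64615/23228·4/225 + 14708/145175·121/36 + (-8223/145175)·1 = 1/3 ✓
b·Ac: 14708/145175·2/45 + (-8223/145175)·(-773/270) = 1/6 ✓
b·c³: 64615/23228·8/3375 + 14708/145175·1331/216 + (-8223/145175)·1 = 166731/290350 ≠ 1/4 ⇒ order 3.
b·(c∘Ac): 14708/145175·11/135 + (-8223/145175)·(-773/270) = 1335991/7839450 ≠ 1/8
b·Ac²: 14708/145175·4/675 + (-8223/145175)·(-21181/4050) = 1292773/4355250 ≠ 1/12
b·A²c: (-8223/145175)·(-28/405) = 76748/19598625 ≠ 1/24

3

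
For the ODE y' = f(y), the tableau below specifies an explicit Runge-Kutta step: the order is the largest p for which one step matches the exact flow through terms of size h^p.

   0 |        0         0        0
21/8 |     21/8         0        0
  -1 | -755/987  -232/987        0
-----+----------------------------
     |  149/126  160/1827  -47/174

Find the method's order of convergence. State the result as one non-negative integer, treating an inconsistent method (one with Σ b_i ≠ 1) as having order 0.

3

b = (149/126, 160/1827, -47/174)
c = (0, 21/8, -1)
Ac = (0, 0, -29/47)
Σ b_i: 149/126·1 + 160/1827·1 + (-47/174)·1 = 1 ✓
b·c: 160/1827·21/8 + (-47/174)·(-1) = 1/2 ✓
b·c²: 160/1827·441/64 + (-47/174)·1 = 1/3 ✓
b·Ac: (-47/174)·(-29/47) = 1/6 ✓; 3 stages ⇒ order 3.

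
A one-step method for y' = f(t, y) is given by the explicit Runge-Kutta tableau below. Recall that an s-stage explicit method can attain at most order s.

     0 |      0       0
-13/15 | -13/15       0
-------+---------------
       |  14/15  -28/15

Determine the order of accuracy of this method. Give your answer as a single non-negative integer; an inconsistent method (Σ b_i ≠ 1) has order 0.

0

b = (14/15, -28/15)
c = (0, -13/15)
Σ b_i: 14/15·1 + (-28/15)·1 = -14/15 ≠ 1 ⇒ order 0.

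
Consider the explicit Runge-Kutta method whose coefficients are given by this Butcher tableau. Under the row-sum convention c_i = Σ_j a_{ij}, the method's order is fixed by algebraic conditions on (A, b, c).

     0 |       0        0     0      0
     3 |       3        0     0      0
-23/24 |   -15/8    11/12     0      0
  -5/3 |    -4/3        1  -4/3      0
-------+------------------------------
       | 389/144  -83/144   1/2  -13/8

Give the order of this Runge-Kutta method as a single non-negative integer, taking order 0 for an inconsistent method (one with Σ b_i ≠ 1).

b = (389/144, -83/144, 1/2, -13/8)
c = (0, 3, -23/24, -5/3)
Ac = (0, 0, 11/4, 77/18)
Σ b_i: 389/144·1 + (-83/144)·1 + 1/2·1 + (-13/8)·1 = 1 ✓
b·c: (-83/144)·3 + 1/2·(-23/24) + (-13/8)·(-5/3) = 1/2 ✓
b·c²: (-83/144)·9 + 1/2·529/576 + (-13/8)·25/9 = -1183/128 ≠ 1/3 ⇒ order 2.
b·Ac: 1/2·11/4 + (-13/8)·77/18 = -803/144 ≠ 1/6

2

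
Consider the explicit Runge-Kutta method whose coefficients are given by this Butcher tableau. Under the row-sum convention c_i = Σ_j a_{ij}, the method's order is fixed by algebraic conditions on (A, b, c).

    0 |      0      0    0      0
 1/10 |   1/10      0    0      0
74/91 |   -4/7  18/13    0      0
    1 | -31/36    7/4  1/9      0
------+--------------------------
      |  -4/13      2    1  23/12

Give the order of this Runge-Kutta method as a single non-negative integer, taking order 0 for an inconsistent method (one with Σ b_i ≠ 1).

0

b = (-4/13, 2, 1, 23/12)
c = (0, 1/10, 74/91, 1)
Ac = (0, 0, 9/65, 8693/32760)
Σ b_i: (-4/13)·1 + 2·1 + 1·1 + 23/12·1 = 719/156 ≠ 1 ⇒ order 0.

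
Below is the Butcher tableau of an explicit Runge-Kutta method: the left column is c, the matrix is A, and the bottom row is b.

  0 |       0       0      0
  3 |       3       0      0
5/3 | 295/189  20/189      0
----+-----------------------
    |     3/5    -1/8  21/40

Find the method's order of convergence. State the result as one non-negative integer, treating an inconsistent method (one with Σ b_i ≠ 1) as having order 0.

3

b = (3/5, -1/8, 21/40)
c = (0, 3, 5/3)
Ac = (0, 0, 20/63)
Σ b_i: 3/5·1 + (-1/8)·1 + 21/40·1 = 1 ✓
b·c: (-1/8)·3 + 21/40·5/3 = 1/2 ✓
b·c²: (-1/8)·9 + 21/40·25/9 = 1/3 ✓
b·Ac: 21/40·20/63 = 1/6 ✓; 3 stages ⇒ order 3.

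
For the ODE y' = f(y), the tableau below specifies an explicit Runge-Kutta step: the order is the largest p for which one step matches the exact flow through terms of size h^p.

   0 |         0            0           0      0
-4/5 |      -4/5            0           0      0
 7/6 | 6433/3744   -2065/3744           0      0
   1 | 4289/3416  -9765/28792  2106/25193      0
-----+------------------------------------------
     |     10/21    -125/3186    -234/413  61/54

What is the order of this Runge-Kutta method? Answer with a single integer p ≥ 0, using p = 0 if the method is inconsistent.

4

b = (10/21, -125/3186, -234/413, 61/54)
c = (0, -4/5, 7/6, 1)
Ac = (0, 0, 413/936, 45/122)
Σ b_i: 10/21·1 + (-125/3186)·1 + (-234/413)·1 + 61/54·1 = 1 ✓
b·c: (-125/3186)·(-4/5) + (-234/413)·7/6 + 61/54·1 = 1/2 ✓
b·c²: (-125/3186)·16/25 + (-234/413)·49/36 + 61/54·1 = 1/3 ✓
b·Ac: (-234/413)·413/936 + 61/54·45/122 = 1/6 ✓
b·c³: (-125/3186)·(-64/125) + (-234/413)·343/216 + 61/54·1 = 1/4 ✓
b·(c∘Ac): (-234/413)·2891/5616 + 61/54·45/122 = 1/8 ✓
b·Ac²: (-234/413)·(-413/1170) + 61/54·(-63/610) = 1/12 ✓
b·A²c: 61/54·9/244 = 1/24 ✓; 4 stages ⇒ order 4.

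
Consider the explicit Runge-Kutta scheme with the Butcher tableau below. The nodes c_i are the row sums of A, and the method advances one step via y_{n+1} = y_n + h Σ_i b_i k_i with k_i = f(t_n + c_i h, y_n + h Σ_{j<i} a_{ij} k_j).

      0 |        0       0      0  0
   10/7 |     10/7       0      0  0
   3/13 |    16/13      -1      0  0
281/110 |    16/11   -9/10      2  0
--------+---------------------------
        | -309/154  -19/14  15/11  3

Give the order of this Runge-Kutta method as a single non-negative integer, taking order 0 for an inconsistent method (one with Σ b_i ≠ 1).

1

b = (-309/154, -19/14, 15/11, 3)
c = (0, 10/7, 3/13, 281/110)
Ac = (0, 0, -10/7, -75/91)
Σ b_i: (-309/154)·1 + (-19/14)·1 + 15/11·1 + 3·1 = 1 ✓
b·c: (-19/14)·10/7 + 15/11·3/13 + 3·281/110 = 423191/70070 ≠ 1/2 ⇒ order 1.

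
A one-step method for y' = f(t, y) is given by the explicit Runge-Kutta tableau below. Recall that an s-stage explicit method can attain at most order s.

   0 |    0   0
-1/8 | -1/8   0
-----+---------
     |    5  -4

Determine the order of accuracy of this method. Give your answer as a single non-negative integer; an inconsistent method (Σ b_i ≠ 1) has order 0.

b = (5, -4)
c = (0, -1/8)
Σ b_i: 5·1 + (-4)·1 = 1 ✓
b·c: (-4)·(-1/8) = 1/2 ✓; 2 stages ⇒ order 2.

2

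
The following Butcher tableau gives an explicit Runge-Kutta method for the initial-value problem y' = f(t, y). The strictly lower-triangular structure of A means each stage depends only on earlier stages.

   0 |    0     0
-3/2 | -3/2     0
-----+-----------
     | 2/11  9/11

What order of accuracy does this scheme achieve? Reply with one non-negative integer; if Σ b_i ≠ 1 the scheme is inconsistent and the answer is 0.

1

b = (2/11, 9/11)
c = (0, -3/2)
Σ b_i: 2/11·1 + 9/11·1 = 1 ✓
b·c: 9/11·(-3/2) = -27/22 ≠ 1/2 ⇒ order 1.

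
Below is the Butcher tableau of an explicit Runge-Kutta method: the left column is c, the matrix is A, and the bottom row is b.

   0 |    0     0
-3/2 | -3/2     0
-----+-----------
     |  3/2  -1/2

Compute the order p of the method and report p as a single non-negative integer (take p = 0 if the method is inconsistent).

b = (3/2, -1/2)
c = (0, -3/2)
Σ b_i: 3/2·1 + (-1/2)·1 = 1 ✓
b·c: (-1/2)·(-3/2) = 3/4 ≠ 1/2 ⇒ order 1.

1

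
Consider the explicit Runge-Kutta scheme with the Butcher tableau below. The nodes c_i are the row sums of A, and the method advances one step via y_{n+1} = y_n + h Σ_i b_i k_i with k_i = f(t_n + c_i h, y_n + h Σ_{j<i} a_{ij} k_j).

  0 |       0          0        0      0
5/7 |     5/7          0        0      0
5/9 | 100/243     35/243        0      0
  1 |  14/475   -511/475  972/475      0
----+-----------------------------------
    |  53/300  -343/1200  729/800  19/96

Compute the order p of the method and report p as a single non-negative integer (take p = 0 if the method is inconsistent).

b = (53/300, -343/1200, 729/800, 19/96)
c = (0, 5/7, 5/9, 1)
Ac = (0, 0, 25/243, 7/19)
Σ b_i: 53/300·1 + (-343/1200)·1 + 729/800·1 + 19/96·1 = 1 ✓
b·c: (-343/1200)·5/7 + 729/800·5/9 + 19/96·1 = 1/2 ✓
b·c²: (-343/1200)·25/49 + 729/800·25/81 + 19/96·1 = 1/3 ✓
b·Ac: 729/800·25/243 + 19/96·7/19 = 1/6 ✓
b·c³: (-343/1200)·125/343 + 729/800·125/729 + 19/96·1 = 1/4 ✓
b·(c∘Ac): 729/800·125/2187 + 19/96·7/19 = 1/8 ✓
b·Ac²: 729/800·125/1701 + 19/96·11/133 = 1/12 ✓
b·A²c: 19/96·4/19 = 1/24 ✓; 4 stages ⇒ order 4.

4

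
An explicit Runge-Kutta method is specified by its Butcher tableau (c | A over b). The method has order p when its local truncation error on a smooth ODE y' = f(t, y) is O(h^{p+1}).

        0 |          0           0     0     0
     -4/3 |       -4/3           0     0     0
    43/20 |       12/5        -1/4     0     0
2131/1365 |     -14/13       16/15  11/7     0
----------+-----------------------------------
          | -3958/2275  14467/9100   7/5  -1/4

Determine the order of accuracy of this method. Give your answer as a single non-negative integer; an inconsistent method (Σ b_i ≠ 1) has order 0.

b = (-3958/2275, 14467/9100, 7/5, -1/4)
c = (0, -4/3, 43/20, 2131/1365)
Ac = (0, 0, 1/3, 493/252)
Σ b_i: (-3958/2275)·1 + 14467/9100·1 + 7/5·1 + (-1/4)·1 = 1 ✓
b·c: 14467/9100·(-4/3) + 7/5·43/20 + (-1/4)·2131/1365 = 1/2 ✓
b·c²: 14467/9100·16/9 + 7/5·1849/400 + (-1/4)·4541161/1863225 = 431694889/49686000 ≠ 1/3 ⇒ order 2.
b·Ac: 7/5·1/3 + (-1/4)·493/252 = -113/5040 ≠ 1/6

2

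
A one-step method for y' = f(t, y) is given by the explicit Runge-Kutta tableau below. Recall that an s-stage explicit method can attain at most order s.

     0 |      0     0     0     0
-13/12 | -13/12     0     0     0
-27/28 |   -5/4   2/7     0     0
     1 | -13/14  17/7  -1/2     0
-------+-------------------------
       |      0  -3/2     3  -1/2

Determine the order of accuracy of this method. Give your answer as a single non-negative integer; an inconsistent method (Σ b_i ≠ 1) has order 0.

1

b = (0, -3/2, 3, -1/2)
c = (0, -13/12, -27/28, 1)
Ac = (0, 0, -13/42, -361/168)
Σ b_i: (-3/2)·1 + 3·1 + (-1/2)·1 = 1 ✓
b·c: (-3/2)·(-13/12) + 3·(-27/28) + (-1/2)·1 = -99/56 ≠ 1/2 ⇒ order 1.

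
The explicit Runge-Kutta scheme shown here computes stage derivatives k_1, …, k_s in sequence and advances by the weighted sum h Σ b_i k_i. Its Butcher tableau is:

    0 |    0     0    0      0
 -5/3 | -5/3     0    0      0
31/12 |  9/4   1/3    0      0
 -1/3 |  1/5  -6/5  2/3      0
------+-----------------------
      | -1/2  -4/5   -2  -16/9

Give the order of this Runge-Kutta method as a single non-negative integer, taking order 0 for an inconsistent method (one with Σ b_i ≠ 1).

b = (-1/2, -4/5, -2, -16/9)
c = (0, -5/3, 31/12, -1/3)
Ac = (0, 0, -5/9, 67/18)
Σ b_i: (-1/2)·1 + (-4/5)·1 + (-2)·1 + (-16/9)·1 = -457/90 ≠ 1 ⇒ order 0.

0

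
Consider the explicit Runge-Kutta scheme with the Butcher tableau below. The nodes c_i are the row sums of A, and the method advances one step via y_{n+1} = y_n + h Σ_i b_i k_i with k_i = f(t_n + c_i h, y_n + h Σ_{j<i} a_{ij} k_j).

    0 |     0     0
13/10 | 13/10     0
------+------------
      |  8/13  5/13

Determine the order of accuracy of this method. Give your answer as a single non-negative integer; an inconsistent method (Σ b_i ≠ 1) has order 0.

b = (8/13, 5/13)
c = (0, 13/10)
Σ b_i: 8/13·1 + 5/13·1 = 1 ✓
b·c: 5/13·13/10 = 1/2 ✓; 2 stages ⇒ order 2.

2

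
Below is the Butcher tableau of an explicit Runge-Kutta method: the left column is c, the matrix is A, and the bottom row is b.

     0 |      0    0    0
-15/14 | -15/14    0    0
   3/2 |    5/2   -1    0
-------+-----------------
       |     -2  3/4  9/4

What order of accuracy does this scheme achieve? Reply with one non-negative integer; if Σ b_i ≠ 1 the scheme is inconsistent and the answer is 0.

1

b = (-2, 3/4, 9/4)
c = (0, -15/14, 3/2)
Ac = (0, 0, 15/14)
Σ b_i: (-2)·1 + 3/4·1 + 9/4·1 = 1 ✓
b·c: 3/4·(-15/14) + 9/4·3/2 = 18/7 ≠ 1/2 ⇒ order 1.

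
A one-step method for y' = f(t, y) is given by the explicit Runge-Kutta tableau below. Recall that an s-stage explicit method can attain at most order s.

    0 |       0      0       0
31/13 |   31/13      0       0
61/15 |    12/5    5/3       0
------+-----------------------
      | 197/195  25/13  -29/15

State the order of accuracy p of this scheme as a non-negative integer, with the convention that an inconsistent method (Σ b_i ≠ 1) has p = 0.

b = (197/195, 25/13, -29/15)
c = (0, 31/13, 61/15)
Ac = (0, 0, 155/39)
Σ b_i: 197/195·1 + 25/13·1 + (-29/15)·1 = 1 ✓
b·c: 25/13·31/13 + (-29/15)·61/15 = -124586/38025 ≠ 1/2 ⇒ order 1.

1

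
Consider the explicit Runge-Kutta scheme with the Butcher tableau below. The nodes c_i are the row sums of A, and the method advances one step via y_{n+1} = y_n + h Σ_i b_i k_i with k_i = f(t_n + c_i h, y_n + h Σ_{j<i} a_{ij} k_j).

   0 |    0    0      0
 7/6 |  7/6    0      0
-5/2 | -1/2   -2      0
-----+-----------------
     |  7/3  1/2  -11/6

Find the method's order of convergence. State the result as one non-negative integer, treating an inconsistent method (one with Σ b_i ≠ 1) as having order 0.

1

b = (7/3, 1/2, -11/6)
c = (0, 7/6, -5/2)
Ac = (0, 0, -7/3)
Σ b_i: 7/3·1 + 1/2·1 + (-11/6)·1 = 1 ✓
b·c: 1/2·7/6 + (-11/6)·(-5/2) = 31/6 ≠ 1/2 ⇒ order 1.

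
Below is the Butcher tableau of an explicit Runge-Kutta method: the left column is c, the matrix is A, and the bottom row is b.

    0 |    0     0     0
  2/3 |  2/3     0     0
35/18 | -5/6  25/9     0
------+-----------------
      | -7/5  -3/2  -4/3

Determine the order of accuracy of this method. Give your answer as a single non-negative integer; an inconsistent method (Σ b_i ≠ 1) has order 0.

b = (-7/5, -3/2, -4/3)
c = (0, 2/3, 35/18)
Ac = (0, 0, 50/27)
Σ b_i: (-7/5)·1 + (-3/2)·1 + (-4/3)·1 = -127/30 ≠ 1 ⇒ order 0.

0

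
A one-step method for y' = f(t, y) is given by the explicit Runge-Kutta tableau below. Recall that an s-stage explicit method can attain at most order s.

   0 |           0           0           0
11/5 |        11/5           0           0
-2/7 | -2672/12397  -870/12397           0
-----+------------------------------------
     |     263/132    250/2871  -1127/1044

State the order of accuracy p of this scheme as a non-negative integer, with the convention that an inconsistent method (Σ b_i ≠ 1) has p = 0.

3

b = (263/132, 250/2871, -1127/1044)
c = (0, 11/5, -2/7)
Ac = (0, 0, -174/1127)
Σ b_i: 263/132·1 + 250/2871·1 + (-1127/1044)·1 = 1 ✓
b·c: 250/2871·11/5 + (-1127/1044)·(-2/7) = 1/2 ✓
b·c²: 250/2871·121/25 + (-1127/1044)·4/49 = 1/3 ✓
b·Ac: (-1127/1044)·(-174/1127) = 1/6 ✓; 3 stages ⇒ order 3.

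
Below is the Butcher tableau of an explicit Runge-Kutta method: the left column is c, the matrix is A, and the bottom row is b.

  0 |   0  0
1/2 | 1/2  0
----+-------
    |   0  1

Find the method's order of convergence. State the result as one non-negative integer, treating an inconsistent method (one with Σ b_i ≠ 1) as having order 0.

2

b = (0, 1)
c = (0, 1/2)
Σ b_i: 1·1 = 1 ✓
b·c: 1·1/2 = 1/2 ✓; 2 stages ⇒ order 2.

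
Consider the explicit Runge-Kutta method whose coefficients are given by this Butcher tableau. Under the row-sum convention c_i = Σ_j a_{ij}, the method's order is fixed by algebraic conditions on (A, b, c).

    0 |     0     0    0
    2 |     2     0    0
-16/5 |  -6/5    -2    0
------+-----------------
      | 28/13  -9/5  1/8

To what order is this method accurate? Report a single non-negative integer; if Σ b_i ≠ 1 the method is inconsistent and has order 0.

0

b = (28/13, -9/5, 1/8)
c = (0, 2, -16/5)
Ac = (0, 0, -4)
Σ b_i: 28/13·1 + (-9/5)·1 + 1/8·1 = 249/520 ≠ 1 ⇒ order 0.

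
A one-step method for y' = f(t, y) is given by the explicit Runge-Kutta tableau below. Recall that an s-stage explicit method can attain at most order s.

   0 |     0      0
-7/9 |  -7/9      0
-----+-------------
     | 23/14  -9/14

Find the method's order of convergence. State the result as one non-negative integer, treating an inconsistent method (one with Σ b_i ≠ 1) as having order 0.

b = (23/14, -9/14)
c = (0, -7/9)
Σ b_i: 23/14·1 + (-9/14)·1 = 1 ✓
b·c: (-9/14)·(-7/9) = 1/2 ✓; 2 stages ⇒ order 2.

2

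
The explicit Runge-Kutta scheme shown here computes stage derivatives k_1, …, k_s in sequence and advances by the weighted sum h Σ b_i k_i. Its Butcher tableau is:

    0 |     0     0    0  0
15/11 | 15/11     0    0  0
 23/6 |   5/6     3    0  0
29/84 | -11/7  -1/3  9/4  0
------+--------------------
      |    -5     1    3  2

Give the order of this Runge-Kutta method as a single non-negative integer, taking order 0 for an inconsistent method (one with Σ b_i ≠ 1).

b = (-5, 1, 3, 2)
c = (0, 15/11, 23/6, 29/84)
Ac = (0, 0, 45/11, 719/88)
Σ b_i: (-5)·1 + 1·1 + 3·1 + 2·1 = 1 ✓
b·c: 1·15/11 + 3·23/6 + 2·29/84 = 3131/231 ≠ 1/2 ⇒ order 1.

1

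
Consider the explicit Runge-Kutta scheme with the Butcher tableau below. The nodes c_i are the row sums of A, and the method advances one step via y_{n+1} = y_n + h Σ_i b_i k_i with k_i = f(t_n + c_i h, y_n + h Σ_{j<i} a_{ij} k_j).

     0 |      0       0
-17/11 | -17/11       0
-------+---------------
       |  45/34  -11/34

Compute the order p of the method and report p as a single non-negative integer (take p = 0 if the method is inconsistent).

b = (45/34, -11/34)
c = (0, -17/11)
Σ b_i: 45/34·1 + (-11/34)·1 = 1 ✓
b·c: (-11/34)·(-17/11) = 1/2 ✓; 2 stages ⇒ order 2.

2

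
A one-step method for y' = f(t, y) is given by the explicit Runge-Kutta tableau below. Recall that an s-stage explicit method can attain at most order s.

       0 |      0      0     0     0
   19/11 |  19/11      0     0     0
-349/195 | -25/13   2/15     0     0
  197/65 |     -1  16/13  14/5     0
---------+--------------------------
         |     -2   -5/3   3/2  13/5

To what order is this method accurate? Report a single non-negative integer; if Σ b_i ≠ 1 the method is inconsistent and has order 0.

b = (-2, -5/3, 3/2, 13/5)
c = (0, 19/11, -349/195, 197/65)
Ac = (0, 0, 38/165, -30946/10725)
Σ b_i: (-2)·1 + (-5/3)·1 + 3/2·1 + 13/5·1 = 13/30 ≠ 1 ⇒ order 0.

0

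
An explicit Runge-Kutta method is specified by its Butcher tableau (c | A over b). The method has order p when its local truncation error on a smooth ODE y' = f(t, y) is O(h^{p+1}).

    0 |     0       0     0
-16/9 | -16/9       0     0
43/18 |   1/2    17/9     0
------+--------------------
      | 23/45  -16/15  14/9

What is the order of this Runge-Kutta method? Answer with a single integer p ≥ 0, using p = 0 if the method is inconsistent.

b = (23/45, -16/15, 14/9)
c = (0, -16/9, 43/18)
Ac = (0, 0, -272/81)
Σ b_i: 23/45·1 + (-16/15)·1 + 14/9·1 = 1 ✓
b·c: (-16/15)·(-16/9) + 14/9·43/18 = 2273/405 ≠ 1/2 ⇒ order 1.

1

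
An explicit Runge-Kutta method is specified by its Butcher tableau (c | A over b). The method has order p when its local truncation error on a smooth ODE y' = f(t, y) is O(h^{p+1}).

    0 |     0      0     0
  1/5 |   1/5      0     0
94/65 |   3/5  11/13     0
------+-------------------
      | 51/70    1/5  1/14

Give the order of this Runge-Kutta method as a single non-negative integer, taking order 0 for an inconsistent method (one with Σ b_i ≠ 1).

1

b = (51/70, 1/5, 1/14)
c = (0, 1/5, 94/65)
Ac = (0, 0, 11/65)
Σ b_i: 51/70·1 + 1/5·1 + 1/14·1 = 1 ✓
b·c: 1/5·1/5 + 1/14·94/65 = 326/2275 ≠ 1/2 ⇒ order 1.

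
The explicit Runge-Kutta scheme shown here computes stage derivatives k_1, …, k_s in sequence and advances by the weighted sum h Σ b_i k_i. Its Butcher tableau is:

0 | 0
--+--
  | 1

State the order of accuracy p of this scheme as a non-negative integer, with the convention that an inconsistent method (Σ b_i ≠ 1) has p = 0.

1

b = (1)
c = (0)
Σ b_i: 1·1 = 1 ✓; 1 stage ⇒ order 1.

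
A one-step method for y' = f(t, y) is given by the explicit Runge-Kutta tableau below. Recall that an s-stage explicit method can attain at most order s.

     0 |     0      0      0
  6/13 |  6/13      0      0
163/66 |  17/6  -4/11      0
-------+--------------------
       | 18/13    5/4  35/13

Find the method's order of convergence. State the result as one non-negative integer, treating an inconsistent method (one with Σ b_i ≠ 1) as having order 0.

b = (18/13, 5/4, 35/13)
c = (0, 6/13, 163/66)
Ac = (0, 0, -24/143)
Σ b_i: 18/13·1 + 5/4·1 + 35/13·1 = 277/52 ≠ 1 ⇒ order 0.

0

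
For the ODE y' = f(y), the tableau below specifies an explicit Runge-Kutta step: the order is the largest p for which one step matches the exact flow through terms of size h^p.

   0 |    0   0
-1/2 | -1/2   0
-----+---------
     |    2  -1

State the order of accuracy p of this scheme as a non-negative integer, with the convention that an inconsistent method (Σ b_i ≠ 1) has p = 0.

b = (2, -1)
c = (0, -1/2)
Σ b_i: 2·1 + (-1)·1 = 1 ✓
b·c: (-1)·(-1/2) = 1/2 ✓; 2 stages ⇒ order 2.

2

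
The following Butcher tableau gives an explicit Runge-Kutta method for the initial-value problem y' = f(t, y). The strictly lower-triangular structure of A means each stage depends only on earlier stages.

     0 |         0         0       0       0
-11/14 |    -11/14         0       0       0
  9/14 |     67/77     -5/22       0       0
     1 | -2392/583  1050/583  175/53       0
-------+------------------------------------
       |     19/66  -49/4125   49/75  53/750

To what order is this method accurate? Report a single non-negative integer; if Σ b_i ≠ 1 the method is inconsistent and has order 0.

b = (19/66, -49/4125, 49/75, 53/750)
c = (0, -11/14, 9/14, 1)
Ac = (0, 0, 5/28, 75/106)
Σ b_i: 19/66·1 + (-49/4125)·1 + 49/75·1 + 53/750·1 = 1 ✓
b·c: (-49/4125)·(-11/14) + 49/75·9/14 + 53/750·1 = 1/2 ✓
b·c²: (-49/4125)·121/196 + 49/75·81/196 + 53/750·1 = 1/3 ✓
b·Ac: 49/75·5/28 + 53/750·75/106 = 1/6 ✓
b·c³: (-49/4125)·(-1331/2744) + 49/75·729/2744 + 53/750·1 = 1/4 ✓
b·(c∘Ac): 49/75·45/392 + 53/750·75/106 = 1/8 ✓
b·Ac²: 49/75·(-55/392) + 53/750·525/212 = 1/12 ✓
b·A²c: 53/750·125/212 = 1/24 ✓; 4 stages ⇒ order 4.

4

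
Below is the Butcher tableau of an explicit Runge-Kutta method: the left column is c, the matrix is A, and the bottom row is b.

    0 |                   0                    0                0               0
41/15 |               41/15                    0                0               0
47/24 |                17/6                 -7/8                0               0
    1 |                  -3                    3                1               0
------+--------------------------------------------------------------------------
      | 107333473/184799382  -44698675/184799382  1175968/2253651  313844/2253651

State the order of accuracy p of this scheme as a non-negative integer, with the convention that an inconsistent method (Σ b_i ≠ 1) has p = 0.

b = (107333473/184799382, -44698675/184799382, 1175968/2253651, 313844/2253651)
c = (0, 41/15, 47/24, 1)
Ac = (0, 0, -287/120, 1219/120)
Σ b_i: 107333473/184799382·1 + (-44698675/184799382)·1 + 1175968/2253651·1 + 313844/2253651·1 = 1 ✓
b·c: (-44698675/184799382)·41/15 + 1175968/2253651·47/24 + 313844/2253651·1 = 1/2 ✓
b·c²: (-44698675/184799382)·1681/225 + 1175968/2253651·2209/576 + 313844/2253651·1 = 1/3 ✓
b·Ac: 1175968/2253651·(-287/120) + 313844/2253651·1219/120 = 1/6 ✓
b·c³: (-44698675/184799382)·68921/3375 + 1175968/2253651·103823/13824 + 313844/2253651·1 = -1429817027/1622628720 ≠ 1/4 ⇒ order 3.
b·(c∘Ac): 1175968/2253651·(-13489/2880) + 313844/2253651·1219/120 = -104387692/101414295 ≠ 1/8
b·Ac²: 1175968/2253651·(-11767/1800) + 313844/2253651·377977/14400 = 132081499/540876240 ≠ 1/12
b·A²c: 313844/2253651·(-287/120) = -22518307/67609530 ≠ 1/24

3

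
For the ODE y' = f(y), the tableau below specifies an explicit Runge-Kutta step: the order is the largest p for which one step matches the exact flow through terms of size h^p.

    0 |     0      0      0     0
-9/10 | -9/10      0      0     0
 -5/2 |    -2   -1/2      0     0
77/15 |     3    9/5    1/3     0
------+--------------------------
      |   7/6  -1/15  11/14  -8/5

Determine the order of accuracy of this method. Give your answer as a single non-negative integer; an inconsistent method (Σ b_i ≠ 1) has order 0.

b = (7/6, -1/15, 11/14, -8/5)
c = (0, -9/10, -5/2, 77/15)
Ac = (0, 0, 9/20, -184/75)
Σ b_i: 7/6·1 + (-1/15)·1 + 11/14·1 + (-8/5)·1 = 2/7 ≠ 1 ⇒ order 0.

0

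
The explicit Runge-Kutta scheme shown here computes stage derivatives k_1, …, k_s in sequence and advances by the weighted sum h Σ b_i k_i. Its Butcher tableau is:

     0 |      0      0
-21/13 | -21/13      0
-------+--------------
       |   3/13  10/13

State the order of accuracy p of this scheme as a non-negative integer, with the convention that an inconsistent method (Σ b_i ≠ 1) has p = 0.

1

b = (3/13, 10/13)
c = (0, -21/13)
Σ b_i: 3/13·1 + 10/13·1 = 1 ✓
b·c: 10/13·(-21/13) = -210/169 ≠ 1/2 ⇒ order 1.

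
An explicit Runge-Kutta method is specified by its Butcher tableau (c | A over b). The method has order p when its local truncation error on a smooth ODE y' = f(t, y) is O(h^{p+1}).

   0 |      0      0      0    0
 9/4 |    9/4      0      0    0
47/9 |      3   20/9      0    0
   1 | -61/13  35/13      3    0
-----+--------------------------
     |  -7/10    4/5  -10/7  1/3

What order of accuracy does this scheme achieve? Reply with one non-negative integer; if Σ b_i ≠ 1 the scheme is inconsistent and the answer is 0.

0

b = (-7/10, 4/5, -10/7, 1/3)
c = (0, 9/4, 47/9, 1)
Ac = (0, 0, 5, 3389/156)
Σ b_i: (-7/10)·1 + 4/5·1 + (-10/7)·1 + 1/3·1 = -209/210 ≠ 1 ⇒ order 0.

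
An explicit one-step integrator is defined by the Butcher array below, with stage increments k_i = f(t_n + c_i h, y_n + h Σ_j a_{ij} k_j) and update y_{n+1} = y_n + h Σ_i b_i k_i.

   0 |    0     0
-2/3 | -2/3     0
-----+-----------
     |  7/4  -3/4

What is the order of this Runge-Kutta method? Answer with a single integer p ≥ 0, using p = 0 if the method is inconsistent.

2

b = (7/4, -3/4)
c = (0, -2/3)
Σ b_i: 7/4·1 + (-3/4)·1 = 1 ✓
b·c: (-3/4)·(-2/3) = 1/2 ✓; 2 stages ⇒ order 2.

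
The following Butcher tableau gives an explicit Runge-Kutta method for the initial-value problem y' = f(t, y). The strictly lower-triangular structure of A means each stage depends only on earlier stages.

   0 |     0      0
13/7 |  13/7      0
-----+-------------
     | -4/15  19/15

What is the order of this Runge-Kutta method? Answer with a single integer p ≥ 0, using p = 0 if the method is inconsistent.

1

b = (-4/15, 19/15)
c = (0, 13/7)
Σ b_i: (-4/15)·1 + 19/15·1 = 1 ✓
b·c: 19/15·13/7 = 247/105 ≠ 1/2 ⇒ order 1.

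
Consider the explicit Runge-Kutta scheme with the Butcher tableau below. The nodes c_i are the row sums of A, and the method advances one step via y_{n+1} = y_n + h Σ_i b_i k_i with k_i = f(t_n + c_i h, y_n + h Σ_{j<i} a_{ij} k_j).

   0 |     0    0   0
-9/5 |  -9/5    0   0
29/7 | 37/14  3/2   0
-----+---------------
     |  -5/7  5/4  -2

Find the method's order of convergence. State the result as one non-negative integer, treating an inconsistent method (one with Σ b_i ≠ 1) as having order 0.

b = (-5/7, 5/4, -2)
c = (0, -9/5, 29/7)
Ac = (0, 0, -27/10)
Σ b_i: (-5/7)·1 + 5/4·1 + (-2)·1 = -41/28 ≠ 1 ⇒ order 0.

0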